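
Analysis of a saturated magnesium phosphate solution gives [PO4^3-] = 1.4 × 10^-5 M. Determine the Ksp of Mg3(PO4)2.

Mg3(PO4)2(s) ⇌ 3 Mg^2+(aq) + 2 PO4^3-(aq)
Stoichiometry gives [Mg^2+] = (3/2)[PO4^3-] = 2.10 x 10^-5 M.
Ksp = [Mg^2+]^3[PO4^3-]^2
Ksp = (2.10 × 10^-5)^3 × (1.4 × 10^-5)^2 = 1.8 × 10^-24

Ksp ≈ 1.8 x 10^-24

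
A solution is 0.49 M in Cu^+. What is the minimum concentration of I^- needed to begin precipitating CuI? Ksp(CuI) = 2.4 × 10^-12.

[I^-] = 4.9 × 10^-12 M

CuI(s) <=> Cu^+(aq) + I^-(aq)
Ksp = [Cu^+][I^-]
Precipitation begins when Q = Ksp. With [Cu^+] = 0.49 M:
2.4 × 10^-12 = (0.49) × [I^-]
[I^-] = (2.4 × 10^-12 / 4.9 × 10^-1) = 4.9 × 10^-12 M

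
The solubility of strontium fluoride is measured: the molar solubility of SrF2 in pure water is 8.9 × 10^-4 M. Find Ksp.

SrF2(s) ⇌ Sr^2+ + 2 F^-
If s mol/L of SrF2 dissolves, [Sr^2+] = s and [F^-] = 2s.
Ksp = [Sr^2+][F^-]^2
Ksp = s(2s)^2 = 4s^3
With s = 8.9 × 10^-4: Ksp = 2.8 × 10^-9

Ksp = 2.8 × 10^-9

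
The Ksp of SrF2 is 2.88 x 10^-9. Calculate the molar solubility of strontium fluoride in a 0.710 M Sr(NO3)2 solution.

SrF2(s) ⇌ Sr^2+(aq) + 2 F^-(aq)
Ksp = [Sr^2+][F^-]^2
If s mol/L dissolves here, [Sr^2+] = 0.710 + s ≈ 0.710, [F^-] = 2s (since Sr^2+ from Sr(NO3)2 dominates).
Ksp ≈ 0.710 × (2s)^2
s = 3.18 × 10^-5 M
Check: s = 3.2 × 10^-5 ≪ 0.710, so the approximation is valid.

s ≈ 3.18e-5 M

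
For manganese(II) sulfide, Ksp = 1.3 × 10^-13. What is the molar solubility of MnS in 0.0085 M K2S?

MnS(s) ⇌ Mn^2+ + S^2-
Ksp = [Mn^2+][S^2-]
If s mol/L dissolves here, [Mn^2+] = s, [S^2-] = 0.0085 + s ≈ 0.0085 (since S^2- from K2S dominates).
Ksp ≈ s × 0.0085
s = 1.5 × 10^-11 M
Check: s = 1.5 x 10^-11 ≪ 0.0085, so the approximation is valid.

s = 1.5 x 10^-11 M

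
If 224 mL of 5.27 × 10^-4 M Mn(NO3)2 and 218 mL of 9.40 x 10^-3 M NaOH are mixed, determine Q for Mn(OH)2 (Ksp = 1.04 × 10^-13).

Total volume = 224 + 218 = 442 mL.
[Mn^2+] = 5.27 × 10^-4 × (224/442) = 2.671 × 10^-4 M
[OH^-] = 9.40 × 10^-3 × (218/442) = 4.636 × 10^-3 M
Mn(OH)2(s) <=> Mn^2+ + 2 OH^-, so Q = [Mn^2+][OH^-]^2
Q = (2.671 × 10^-4)(4.636 × 10^-3)^2 = 5.74 x 10^-9
Q > Ksp, so Mn(OH)2 will precipitate.

Q ≈ 5.74 x 10^-9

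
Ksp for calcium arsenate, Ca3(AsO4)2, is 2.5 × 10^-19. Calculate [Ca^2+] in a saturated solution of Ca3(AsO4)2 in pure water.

Ca3(AsO4)2(s) ⇌ 3 Ca^2+ + 2 AsO4^3-
Ksp = [Ca^2+]^3[AsO4^3-]^2
If s mol/L of Ca3(AsO4)2 dissolves, [Ca^2+] = 3s and [AsO4^3-] = 2s.
So Ksp = (3s)^3 × (2s)^2 = 108s^5
Solving, s = (2.5 × 10^-19/108)^(1/5) = 7.46 x 10^-5 M
[Ca^2+] = 3s = 2.2 × 10^-4 M

[Ca^2+] = 2.2 × 10^-4 M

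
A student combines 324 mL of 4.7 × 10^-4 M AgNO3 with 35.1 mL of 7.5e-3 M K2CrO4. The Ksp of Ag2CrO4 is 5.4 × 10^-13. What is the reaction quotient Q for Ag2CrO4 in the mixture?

Total volume = 324 + 35.1 = 359.1 mL.
[Ag^+] = 4.7 × 10^-4 × (324/359.1) = 4.24 x 10^-4 M
[CrO4^2-] = 7.5 × 10^-3 × (35.1/359.1) = 7.33 × 10^-4 M
Ag2CrO4(s) ⇌ 2 Ag^+(aq) + CrO4^2-(aq), so Q = [Ag^+]^2[CrO4^2-]
Q = (4.24 × 10^-4)^2(7.33 x 10^-4) = 1.3 x 10^-10
Q > Ksp, so Ag2CrO4 will precipitate.

1.3 × 10^-10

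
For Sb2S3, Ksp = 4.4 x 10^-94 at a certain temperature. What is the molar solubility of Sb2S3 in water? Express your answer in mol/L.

8.4e-20 M

Sb2S3(s) <=> 2 Sb^3+ + 3 S^2-
Ksp = [Sb^3+]^2[S^2-]^3
If s mol/L of Sb2S3 dissolves, [Sb^3+] = 2s and [S^2-] = 3s.
Ksp = (2s)^2(3s)^3 = 108s^5
Solving, s = (4.4 x 10^-94/108)^(1/5) = 8.4 × 10^-20 M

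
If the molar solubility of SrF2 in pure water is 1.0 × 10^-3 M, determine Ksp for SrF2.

4.0 × 10^-9

SrF2(s) ⇌ Sr^2+(aq) + 2 F^-(aq)
For each mole of SrF2 that dissolves: [Sr^2+] = s, [F^-] = 2s.
Ksp = [Sr^2+][F^-]^2
So Ksp = s × (2s)^2 = 4s^3
Ksp = 4 × (1.0 × 10^-3)^3 = 4.0 × 10^-9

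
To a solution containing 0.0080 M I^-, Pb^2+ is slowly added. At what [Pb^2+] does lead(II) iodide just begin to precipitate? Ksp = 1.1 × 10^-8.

[Pb^2+] ≈ 1.7 x 10^-4 M

PbI2(s) ⇌ Pb^2+ + 2 I^-
Ksp = [Pb^2+][I^-]^2
Precipitation begins when Q = Ksp. With [I^-] = 0.0080 M:
1.1 × 10^-8 = (0.0080)^2 × [Pb^2+]
[Pb^2+] = (1.1 × 10^-8 / 6.40 x 10^-5) = 1.7 x 10^-4 M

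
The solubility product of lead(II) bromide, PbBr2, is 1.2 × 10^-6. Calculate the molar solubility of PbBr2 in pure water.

6.7 × 10^-3 M

PbBr2(s) ⇌ Pb^2+ + 2 Br^-
Ksp = [Pb^2+][Br^-]^2
Let s = molar solubility. Then [Pb^2+] = s and [Br^-] = 2s.
Substituting: Ksp = s(2s)^2 = 4s^3
Solving, s = (1.2 × 10^-6/4)^(1/3) = 6.7 × 10^-3 M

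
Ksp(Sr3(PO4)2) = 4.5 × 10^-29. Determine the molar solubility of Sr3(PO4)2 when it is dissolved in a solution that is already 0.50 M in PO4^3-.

Sr3(PO4)2(s) ⇌ 3 Sr^2+ + 2 PO4^3-
Ksp = [Sr^2+]^3[PO4^3-]^2
Let s be the molar solubility in this solution. [Sr^2+] = 3s, [PO4^3-] = 0.50 + 2s ≈ 0.50 (since the PO4^3- already present dominates).
Ksp ≈ (3s)^3 × (0.50)^2
s = 1.9 x 10^-10 M
Check: 2s = 3.8 × 10^-10 ≪ 0.50, so the approximation is valid.

s ≈ 1.9 x 10^-10 M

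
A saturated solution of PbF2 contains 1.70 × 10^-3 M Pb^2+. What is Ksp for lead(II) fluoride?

Ksp = 1.97e-8

PbF2(s) ⇌ Pb^2+ + 2 F^-
Stoichiometry gives [F^-] = (2/1)[Pb^2+] = 3.400 × 10^-3 M.
Ksp = [Pb^2+][F^-]^2
Ksp = 1.70 x 10^-3 × (3.400 × 10^-3)^2 = 1.97 x 10^-8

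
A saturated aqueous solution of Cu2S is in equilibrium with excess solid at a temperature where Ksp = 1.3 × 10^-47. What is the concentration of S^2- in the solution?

[S^2-] = 1.5e-16 M

Cu2S(s) ⇌ 2 Cu^+(aq) + S^2-(aq)
Ksp = [Cu^+]^2[S^2-]
With molar solubility s: [Cu^+] = 2s, [S^2-] = s.
Substituting: Ksp = (2s)^2s = 4s^3
s = (1.3 × 10^-47 / 4)^(1/3) = 1.48 × 10^-16 M
[S^2-] = s = 1.5 x 10^-16 M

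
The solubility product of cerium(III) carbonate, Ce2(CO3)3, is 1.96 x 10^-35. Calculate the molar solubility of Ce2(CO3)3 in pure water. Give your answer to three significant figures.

s ≈ 4.49 x 10^-8 M

Ce2(CO3)3(s) ⇌ 2 Ce^3+ + 3 CO3^2-
Ksp = [Ce^3+]^2[CO3^2-]^3
For each mole of Ce2(CO3)3 that dissolves: [Ce^3+] = 2s, [CO3^2-] = 3s.
Substituting: Ksp = (2s)^2(3s)^3 = 108s^5
Solving, s = (1.96 x 10^-35/108)^(1/5) = 4.49 x 10^-8 M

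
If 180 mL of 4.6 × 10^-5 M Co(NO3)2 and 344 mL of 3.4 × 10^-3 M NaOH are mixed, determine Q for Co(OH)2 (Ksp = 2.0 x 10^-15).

Total volume = 180 + 344 = 524 mL.
[Co^2+] = 4.6 x 10^-5 × (180/524) = 1.58 × 10^-5 M
[OH^-] = 3.4 x 10^-3 × (344/524) = 2.23 x 10^-3 M
Co(OH)2(s) ⇌ Co^2+(aq) + 2 OH^-(aq), so Q = [Co^2+][OH^-]^2
Q = (1.58 × 10^-5)(2.23 x 10^-3)^2 = 7.9 × 10^-11
Q > Ksp, so Co(OH)2 will precipitate.

Q ≈ 7.9 × 10^-11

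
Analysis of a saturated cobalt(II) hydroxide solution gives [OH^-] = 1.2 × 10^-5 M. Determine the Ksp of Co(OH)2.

Ksp ≈ 8.6 × 10^-16

Co(OH)2(s) ⇌ Co^2+ + 2 OH^-
Stoichiometry gives [Co^2+] = (1/2)[OH^-] = 6.00 × 10^-6 M.
Ksp = [Co^2+][OH^-]^2
Ksp = 6.00 × 10^-6 × (1.2 × 10^-5)^2 = 8.6 x 10^-16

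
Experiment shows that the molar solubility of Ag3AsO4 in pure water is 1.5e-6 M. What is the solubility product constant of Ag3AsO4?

Ag3AsO4(s) ⇌ 3 Ag^+(aq) + AsO4^3-(aq)
For each mole of Ag3AsO4 that dissolves: [Ag^+] = 3s, [AsO4^3-] = s.
Ksp = [Ag^+]^3[AsO4^3-]
Ksp = (3s)^3s = 27s^4
Ksp = 27 × (1.5 × 10^-6)^4 = 1.4 × 10^-22

Ksp ≈ 1.4 x 10^-22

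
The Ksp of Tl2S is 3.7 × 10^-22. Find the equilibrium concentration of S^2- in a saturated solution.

4.5 × 10^-8 M

Tl2S(s) <=> 2 Tl^+ + S^2-
Ksp = [Tl^+]^2[S^2-]
With molar solubility s: [Tl^+] = 2s, [S^2-] = s.
So Ksp = (2s)^2 × s = 4s^3
Solving, s = (3.7 × 10^-22/4)^(1/3) = 4.52 × 10^-8 M
[S^2-] = s = 4.5 x 10^-8 M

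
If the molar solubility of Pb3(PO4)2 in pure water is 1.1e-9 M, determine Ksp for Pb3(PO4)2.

Pb3(PO4)2(s) ⇌ 3 Pb^2+(aq) + 2 PO4^3-(aq)
For each mole of Pb3(PO4)2 that dissolves: [Pb^2+] = 3s, [PO4^3-] = 2s.
Ksp = [Pb^2+]^3[PO4^3-]^2
Ksp = (3s)^3(2s)^2 = 108s^5
With s = 1.1 × 10^-9: Ksp = 1.7 x 10^-43

1.7 × 10^-43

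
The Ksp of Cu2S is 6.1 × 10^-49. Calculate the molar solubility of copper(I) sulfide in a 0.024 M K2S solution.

Cu2S(s) ⇌ 2 Cu^+ + S^2-
Ksp = [Cu^+]^2[S^2-]
If s mol/L dissolves here, [Cu^+] = 2s, [S^2-] = 0.024 + s ≈ 0.024 (common-ion effect: S^2- is already 0.024 M).
Ksp ≈ (2s)^2 × 0.024
s = 2.5 x 10^-24 M
Check: s = 2.5 × 10^-24 ≪ 0.024, so the approximation is valid.

s ≈ 2.5e-24 M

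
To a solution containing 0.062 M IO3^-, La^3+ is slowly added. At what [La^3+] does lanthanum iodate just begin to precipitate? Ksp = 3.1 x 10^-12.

[La^3+] = 1.3 × 10^-8 M

La(IO3)3(s) <=> La^3+(aq) + 3 IO3^-(aq)
Ksp = [La^3+][IO3^-]^3
Precipitation begins when Q = Ksp. With [IO3^-] = 0.062 M:
3.1 x 10^-12 = (0.062)^3 × [La^3+]
[La^3+] = (3.1 x 10^-12 / 2.38 × 10^-4) = 1.3 x 10^-8 M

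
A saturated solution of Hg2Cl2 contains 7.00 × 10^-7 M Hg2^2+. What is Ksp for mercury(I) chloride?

1.37 x 10^-18

Hg2Cl2(s) ⇌ Hg2^2+(aq) + 2 Cl^-(aq)
Stoichiometry gives [Cl^-] = (2/1)[Hg2^2+] = 1.400 × 10^-6 M.
Ksp = [Hg2^2+][Cl^-]^2
Ksp = 7.00 × 10^-7 × (1.400 × 10^-6)^2 = 1.37 × 10^-18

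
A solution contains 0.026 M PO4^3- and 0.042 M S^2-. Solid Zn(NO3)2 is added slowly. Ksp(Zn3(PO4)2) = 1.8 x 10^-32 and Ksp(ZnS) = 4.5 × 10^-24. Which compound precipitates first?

Each salt begins to precipitate when Q = Ksp, i.e. when [Zn^2+] reaches its threshold.
For Zn3(PO4)2: 1.8 x 10^-32 = (0.026)^2 × [Zn^2+]^3  ⇒  [Zn^2+] = 3.0 × 10^-10 M.
For ZnS: 4.5 × 10^-24 = 0.042 × [Zn^2+]  ⇒  [Zn^2+] = 1.1 x 10^-22 M.
The salt with the lower threshold [Zn^2+] precipitates first: ZnS.

ZnS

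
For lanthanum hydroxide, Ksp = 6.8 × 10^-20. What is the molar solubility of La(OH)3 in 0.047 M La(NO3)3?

La(OH)3(s) ⇌ La^3+ + 3 OH^-
Ksp = [La^3+][OH^-]^3
Let s be the molar solubility in this solution. [La^3+] = 0.047 + s ≈ 0.047, [OH^-] = 3s (common-ion effect: La^3+ is already 0.047 M).
Ksp ≈ 0.047 × (3s)^3
s = 3.8 × 10^-7 M
Check: s = 3.8 × 10^-7 ≪ 0.047, so the approximation is valid.

3.8e-7 M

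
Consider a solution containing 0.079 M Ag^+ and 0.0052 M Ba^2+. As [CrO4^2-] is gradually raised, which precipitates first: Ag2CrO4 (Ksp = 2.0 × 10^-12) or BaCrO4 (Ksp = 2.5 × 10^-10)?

Precipitation of each salt starts when its ion product equals its Ksp.
For Ag2CrO4: 2.0 × 10^-12 = (0.079)^2 × [CrO4^2-]  ⇒  [CrO4^2-] = 3.2 × 10^-10 M.
For BaCrO4: 2.5 × 10^-10 = 0.0052 × [CrO4^2-]  ⇒  [CrO4^2-] = 4.8 × 10^-8 M.
The salt with the lower threshold [CrO4^2-] precipitates first: Ag2CrO4.

Ag2CrO4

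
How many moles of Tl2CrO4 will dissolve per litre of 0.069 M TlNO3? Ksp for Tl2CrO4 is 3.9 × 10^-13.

8.2 × 10^-11 M

Tl2CrO4(s) ⇌ 2 Tl^+ + CrO4^2-
Ksp = [Tl^+]^2[CrO4^2-]
Let s = moles of Tl2CrO4 that dissolve per litre. [Tl^+] = 0.069 + 2s ≈ 0.069, [CrO4^2-] = s (since Tl^+ from TlNO3 dominates).
Ksp ≈ (0.069)^2 × s
s = 8.2 × 10^-11 M
Check: 2s = 1.6 × 10^-10 ≪ 0.069, so the approximation is valid.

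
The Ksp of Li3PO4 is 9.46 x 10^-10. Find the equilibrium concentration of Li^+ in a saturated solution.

7.30 × 10^-3 M

Li3PO4(s) ⇌ 3 Li^+(aq) + PO4^3-(aq)
Ksp = [Li^+]^3[PO4^3-]
If s mol/L of Li3PO4 dissolves, [Li^+] = 3s and [PO4^3-] = s.
So Ksp = (3s)^3 × s = 27s^4
s^4 = 9.46 x 10^-10 / 27, so s = 2.433 x 10^-3 M
[Li^+] = 3s = 7.30 × 10^-3 M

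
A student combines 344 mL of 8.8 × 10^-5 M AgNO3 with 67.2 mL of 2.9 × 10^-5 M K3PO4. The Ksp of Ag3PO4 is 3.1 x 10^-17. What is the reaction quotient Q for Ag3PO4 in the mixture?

Q ≈ 1.9e-18

Total volume = 344 + 67.2 = 411.2 mL.
[Ag^+] = 8.8 x 10^-5 × (344/411.2) = 7.36 × 10^-5 M
[PO4^3-] = 2.9 × 10^-5 × (67.2/411.2) = 4.74 × 10^-6 M
Ag3PO4(s) <=> 3 Ag^+ + PO4^3-, so Q = [Ag^+]^3[PO4^3-]
Q = (7.36 × 10^-5)^3(4.74 x 10^-6) = 1.9 × 10^-18
Q < Ksp, so no precipitate of Ag3PO4 forms.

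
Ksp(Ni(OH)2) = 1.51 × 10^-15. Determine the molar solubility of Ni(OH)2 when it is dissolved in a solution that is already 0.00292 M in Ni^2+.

Ni(OH)2(s) ⇌ Ni^2+(aq) + 2 OH^-(aq)
Ksp = [Ni^2+][OH^-]^2
If s mol/L dissolves here, [Ni^2+] = 0.00292 + s ≈ 0.00292, [OH^-] = 2s (since the Ni^2+ already present dominates).
Ksp ≈ 0.00292 × (2s)^2
s = 3.60 × 10^-7 M
Check: s = 3.6 × 10^-7 ≪ 0.00292, so the approximation is valid.

s ≈ 3.60 × 10^-7 M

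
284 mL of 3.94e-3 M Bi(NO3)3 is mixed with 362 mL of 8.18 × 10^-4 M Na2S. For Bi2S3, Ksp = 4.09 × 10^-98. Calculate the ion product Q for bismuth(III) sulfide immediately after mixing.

Total volume = 284 + 362 = 646 mL.
[Bi^3+] = 3.94 x 10^-3 × (284/646) = 1.732 x 10^-3 M
[S^2-] = 8.18 × 10^-4 × (362/646) = 4.584 × 10^-4 M
Bi2S3(s) ⇌ 2 Bi^3+ + 3 S^2-, so Q = [Bi^3+]^2[S^2-]^3
Q = (1.732 × 10^-3)^2(4.584 x 10^-4)^3 = 2.89 × 10^-16
Q > Ksp, so Bi2S3 will precipitate.

2.89e-16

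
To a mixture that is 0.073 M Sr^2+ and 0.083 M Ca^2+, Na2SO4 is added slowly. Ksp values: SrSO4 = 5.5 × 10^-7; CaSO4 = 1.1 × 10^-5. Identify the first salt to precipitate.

SrSO4

Each salt begins to precipitate when Q = Ksp, i.e. when [SO4^2-] reaches its threshold.
For SrSO4: 5.5 × 10^-7 = 0.073 × [SO4^2-]  ⇒  [SO4^2-] = 7.5 × 10^-6 M.
For CaSO4: 1.1 × 10^-5 = 0.083 × [SO4^2-]  ⇒  [SO4^2-] = 1.3 × 10^-4 M.
The salt with the lower threshold [SO4^2-] precipitates first: SrSO4.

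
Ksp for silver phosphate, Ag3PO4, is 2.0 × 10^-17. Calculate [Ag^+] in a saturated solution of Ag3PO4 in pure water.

[Ag^+] ≈ 8.8 × 10^-5 M

Ag3PO4(s) <=> 3 Ag^+ + PO4^3-
Ksp = [Ag^+]^3[PO4^3-]
If s mol/L of Ag3PO4 dissolves, [Ag^+] = 3s and [PO4^3-] = s.
Ksp = (3s)^3s = 27s^4
Solving, s = (2.0 × 10^-17/27)^(1/4) = 2.93 x 10^-5 M
[Ag^+] = 3s = 8.8 × 10^-5 M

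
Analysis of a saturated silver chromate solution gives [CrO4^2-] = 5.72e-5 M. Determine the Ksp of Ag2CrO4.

Ksp ≈ 7.49 × 10^-13

Ag2CrO4(s) ⇌ 2 Ag^+ + CrO4^2-
Stoichiometry gives [Ag^+] = (2/1)[CrO4^2-] = 1.144 × 10^-4 M.
Ksp = [Ag^+]^2[CrO4^2-]
Ksp = (1.144 × 10^-4)^2 × 5.72 × 10^-5 = 7.49 × 10^-13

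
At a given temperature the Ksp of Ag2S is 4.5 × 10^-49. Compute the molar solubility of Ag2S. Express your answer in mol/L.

s ≈ 4.8 × 10^-17 M

Ag2S(s) ⇌ 2 Ag^+(aq) + S^2-(aq)
Ksp = [Ag^+]^2[S^2-]
With molar solubility s: [Ag^+] = 2s, [S^2-] = s.
Substituting: Ksp = (2s)^2s = 4s^3
s = (4.5 × 10^-49 / 4)^(1/3) = 4.8 x 10^-17 M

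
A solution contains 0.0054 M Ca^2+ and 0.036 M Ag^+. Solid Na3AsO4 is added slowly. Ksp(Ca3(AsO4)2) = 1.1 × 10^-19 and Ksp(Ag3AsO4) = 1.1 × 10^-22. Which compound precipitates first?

Precipitation of each salt starts when its ion product equals its Ksp.
For Ca3(AsO4)2: 1.1 × 10^-19 = (0.0054)^3 × [AsO4^3-]^2  ⇒  [AsO4^3-] = 8.4 × 10^-7 M.
For Ag3AsO4: 1.1 × 10^-22 = (0.036)^3 × [AsO4^3-]  ⇒  [AsO4^3-] = 2.4 x 10^-18 M.
The salt with the lower threshold [AsO4^3-] precipitates first: Ag3AsO4.

Ag3AsO4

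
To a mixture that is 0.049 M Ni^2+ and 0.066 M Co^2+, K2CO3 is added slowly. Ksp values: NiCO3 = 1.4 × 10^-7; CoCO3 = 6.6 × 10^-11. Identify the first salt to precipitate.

CoCO3

Each salt begins to precipitate when Q = Ksp, i.e. when [CO3^2-] reaches its threshold.
For NiCO3: 1.4 × 10^-7 = 0.049 × [CO3^2-]  ⇒  [CO3^2-] = 2.9 × 10^-6 M.
For CoCO3: 6.6 × 10^-11 = 0.066 × [CO3^2-]  ⇒  [CO3^2-] = 1.0 × 10^-9 M.
The salt with the lower threshold [CO3^2-] precipitates first: CoCO3.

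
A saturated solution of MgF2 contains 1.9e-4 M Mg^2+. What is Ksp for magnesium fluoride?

Ksp ≈ 2.7 × 10^-11

MgF2(s) ⇌ Mg^2+(aq) + 2 F^-(aq)
Stoichiometry gives [F^-] = (2/1)[Mg^2+] = 3.80 × 10^-4 M.
Ksp = [Mg^2+][F^-]^2
Ksp = 1.9 × 10^-4 × (3.80 x 10^-4)^2 = 2.7 × 10^-11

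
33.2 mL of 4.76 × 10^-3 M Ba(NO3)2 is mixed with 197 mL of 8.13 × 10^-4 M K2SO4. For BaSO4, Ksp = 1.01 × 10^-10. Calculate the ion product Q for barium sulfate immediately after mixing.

Q = 4.78 × 10^-7

Total volume = 33.2 + 197 = 230.2 mL.
[Ba^2+] = 4.76 × 10^-3 × (33.2/230.2) = 6.865 × 10^-4 M
[SO4^2-] = 8.13 × 10^-4 × (197/230.2) = 6.957 x 10^-4 M
BaSO4(s) ⇌ Ba^2+ + SO4^2-, so Q = [Ba^2+][SO4^2-]
Q = (6.865 × 10^-4)(6.957 x 10^-4) = 4.78 x 10^-7
Q > Ksp, so BaSO4 will precipitate.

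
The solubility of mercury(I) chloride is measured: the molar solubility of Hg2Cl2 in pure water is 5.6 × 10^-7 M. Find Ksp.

Hg2Cl2(s) ⇌ Hg2^2+ + 2 Cl^-
With molar solubility s: [Hg2^2+] = s, [Cl^-] = 2s.
Ksp = [Hg2^2+][Cl^-]^2
So Ksp = s × (2s)^2 = 4s^3
With s = 5.6 × 10^-7: Ksp = 7.0 × 10^-19

Ksp = 7.0 × 10^-19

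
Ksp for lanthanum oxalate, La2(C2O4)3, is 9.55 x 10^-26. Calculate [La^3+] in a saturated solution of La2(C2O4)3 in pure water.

La2(C2O4)3(s) <=> 2 La^3+ + 3 C2O4^2-
Ksp = [La^3+]^2[C2O4^2-]^3
If s mol/L of La2(C2O4)3 dissolves, [La^3+] = 2s and [C2O4^2-] = 3s.
Substituting: Ksp = (2s)^2(3s)^3 = 108s^5
s^5 = 9.55 x 10^-26 / 108, so s = 3.884 × 10^-6 M
[La^3+] = 2s = 7.77 × 10^-6 M

[La^3+] ≈ 7.77e-6 M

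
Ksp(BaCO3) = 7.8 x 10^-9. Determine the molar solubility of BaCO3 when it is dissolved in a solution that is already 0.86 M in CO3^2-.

s = 9.1 × 10^-9 M

BaCO3(s) ⇌ Ba^2+(aq) + CO3^2-(aq)
Ksp = [Ba^2+][CO3^2-]
Let s = moles of BaCO3 that dissolve per litre. [Ba^2+] = s, [CO3^2-] = 0.86 + s ≈ 0.86 (since the CO3^2- already present dominates).
Ksp ≈ s × 0.86
s = 9.1 x 10^-9 M
Check: s = 9.1 × 10^-9 ≪ 0.86, so the approximation is valid.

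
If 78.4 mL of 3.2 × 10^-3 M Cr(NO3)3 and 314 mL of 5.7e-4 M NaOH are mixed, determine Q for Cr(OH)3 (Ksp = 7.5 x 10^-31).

Q = 6.1e-14

Total volume = 78.4 + 314 = 392.4 mL.
[Cr^3+] = 3.2 x 10^-3 × (78.4/392.4) = 6.39 x 10^-4 M
[OH^-] = 5.7 x 10^-4 × (314/392.4) = 4.56 × 10^-4 M
Cr(OH)3(s) ⇌ Cr^3+(aq) + 3 OH^-(aq), so Q = [Cr^3+][OH^-]^3
Q = (6.39 × 10^-4)(4.56 × 10^-4)^3 = 6.1 × 10^-14
Q > Ksp, so Cr(OH)3 will precipitate.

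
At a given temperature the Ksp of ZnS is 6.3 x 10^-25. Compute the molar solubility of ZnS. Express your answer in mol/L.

s = 7.9 x 10^-13 M

ZnS(s) <=> Zn^2+ + S^2-
Ksp = [Zn^2+][S^2-]
For each mole of ZnS that dissolves: [Zn^2+] = s, [S^2-] = s.
Ksp = s^2
s = (6.3 x 10^-25)^(1/2) = 7.9 × 10^-13 M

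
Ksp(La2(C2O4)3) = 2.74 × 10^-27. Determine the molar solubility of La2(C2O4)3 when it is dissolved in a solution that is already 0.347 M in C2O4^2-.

s = 1.28 × 10^-13 M

La2(C2O4)3(s) <=> 2 La^3+(aq) + 3 C2O4^2-(aq)
Ksp = [La^3+]^2[C2O4^2-]^3
If s mol/L dissolves here, [La^3+] = 2s, [C2O4^2-] = 0.347 + 3s ≈ 0.347 (since the C2O4^2- already present dominates).
Ksp ≈ (2s)^2 × (0.347)^3
s = 1.28 × 10^-13 M
Check: 3s = 3.8 × 10^-13 ≪ 0.347, so the approximation is valid.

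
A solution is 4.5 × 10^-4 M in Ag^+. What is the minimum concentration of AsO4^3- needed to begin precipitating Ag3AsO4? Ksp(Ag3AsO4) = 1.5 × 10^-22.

1.6 × 10^-12 M

Ag3AsO4(s) ⇌ 3 Ag^+ + AsO4^3-
Ksp = [Ag^+]^3[AsO4^3-]
Precipitation begins when Q = Ksp. With [Ag^+] = 4.5 × 10^-4 M:
1.5 × 10^-22 = (4.5 × 10^-4)^3 × [AsO4^3-]
[AsO4^3-] = (1.5 × 10^-22 / 9.11 × 10^-11) = 1.6 x 10^-12 M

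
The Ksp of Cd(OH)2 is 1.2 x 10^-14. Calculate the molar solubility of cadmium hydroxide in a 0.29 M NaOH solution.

s = 1.4 × 10^-13 M

Cd(OH)2(s) ⇌ Cd^2+(aq) + 2 OH^-(aq)
Ksp = [Cd^2+][OH^-]^2
If s mol/L dissolves here, [Cd^2+] = s, [OH^-] = 0.29 + 2s ≈ 0.29 (common-ion effect: OH^- is already 0.29 M).
Ksp ≈ s × (0.29)^2
s = 1.4 × 10^-13 M
Check: 2s = 2.9 x 10^-13 ≪ 0.29, so the approximation is valid.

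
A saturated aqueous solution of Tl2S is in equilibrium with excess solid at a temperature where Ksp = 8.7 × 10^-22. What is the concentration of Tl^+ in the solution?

Tl2S(s) ⇌ 2 Tl^+(aq) + S^2-(aq)
Ksp = [Tl^+]^2[S^2-]
With molar solubility s: [Tl^+] = 2s, [S^2-] = s.
Substituting: Ksp = (2s)^2s = 4s^3
Solving, s = (8.7 × 10^-22/4)^(1/3) = 6.01 × 10^-8 M
[Tl^+] = 2s = 1.2 × 10^-7 M

[Tl^+] ≈ 1.2 × 10^-7 M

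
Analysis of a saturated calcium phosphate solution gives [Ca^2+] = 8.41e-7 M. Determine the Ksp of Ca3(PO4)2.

Ksp ≈ 1.87 × 10^-31

Ca3(PO4)2(s) ⇌ 3 Ca^2+ + 2 PO4^3-
Stoichiometry gives [PO4^3-] = (2/3)[Ca^2+] = 5.607 × 10^-7 M.
Ksp = [Ca^2+]^3[PO4^3-]^2
Ksp = (8.41 × 10^-7)^3 × (5.607 × 10^-7)^2 = 1.87 x 10^-31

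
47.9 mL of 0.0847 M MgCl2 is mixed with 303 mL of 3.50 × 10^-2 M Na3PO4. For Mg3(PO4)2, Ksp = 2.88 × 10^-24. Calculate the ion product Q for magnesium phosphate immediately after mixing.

Total volume = 47.9 + 303 = 350.9 mL.
[Mg^2+] = 8.47 x 10^-2 × (47.9/350.9) = 1.156 × 10^-2 M
[PO4^3-] = 3.50 × 10^-2 × (303/350.9) = 3.022 × 10^-2 M
Mg3(PO4)2(s) ⇌ 3 Mg^2+(aq) + 2 PO4^3-(aq), so Q = [Mg^2+]^3[PO4^3-]^2
Q = (1.156 x 10^-2)^3(3.022 x 10^-2)^2 = 1.41 × 10^-9
Q > Ksp, so Mg3(PO4)2 will precipitate.

1.41 × 10^-9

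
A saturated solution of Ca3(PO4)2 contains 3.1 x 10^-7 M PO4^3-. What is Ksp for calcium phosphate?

Ksp ≈ 9.7 × 10^-33

Ca3(PO4)2(s) <=> 3 Ca^2+(aq) + 2 PO4^3-(aq)
Stoichiometry gives [Ca^2+] = (3/2)[PO4^3-] = 4.65 × 10^-7 M.
Ksp = [Ca^2+]^3[PO4^3-]^2
Ksp = (4.65 × 10^-7)^3 × (3.1 × 10^-7)^2 = 9.7 x 10^-33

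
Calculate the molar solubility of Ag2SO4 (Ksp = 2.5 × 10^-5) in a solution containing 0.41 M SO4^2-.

Ag2SO4(s) ⇌ 2 Ag^+ + SO4^2-
Ksp = [Ag^+]^2[SO4^2-]
Let s = moles of Ag2SO4 that dissolve per litre. [Ag^+] = 2s, [SO4^2-] = 0.41 + s ≈ 0.41 (since the SO4^2- already present dominates).
Ksp ≈ (2s)^2 × 0.41
s = 3.9 x 10^-3 M
Check: s = 3.9 × 10^-3 ≪ 0.41, so the approximation is valid.

s = 3.9e-3 M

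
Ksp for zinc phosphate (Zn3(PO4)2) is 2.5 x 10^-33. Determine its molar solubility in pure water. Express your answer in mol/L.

s ≈ 1.2e-7 M

Zn3(PO4)2(s) ⇌ 3 Zn^2+ + 2 PO4^3-
Ksp = [Zn^2+]^3[PO4^3-]^2
If s mol/L of Zn3(PO4)2 dissolves, [Zn^2+] = 3s and [PO4^3-] = 2s.
Ksp = (3s)^3(2s)^2 = 108s^5
s^5 = 2.5 x 10^-33 / 108, so s = 1.2 × 10^-7 M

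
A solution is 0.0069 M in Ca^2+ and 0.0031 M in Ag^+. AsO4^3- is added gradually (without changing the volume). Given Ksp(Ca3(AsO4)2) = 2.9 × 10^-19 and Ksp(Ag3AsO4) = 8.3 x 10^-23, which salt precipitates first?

Each salt begins to precipitate when Q = Ksp, i.e. when [AsO4^3-] reaches its threshold.
For Ca3(AsO4)2: 2.9 × 10^-19 = (0.0069)^3 × [AsO4^3-]^2  ⇒  [AsO4^3-] = 9.4 × 10^-7 M.
For Ag3AsO4: 8.3 x 10^-23 = (0.0031)^3 × [AsO4^3-]  ⇒  [AsO4^3-] = 2.8 × 10^-15 M.
The salt with the lower threshold [AsO4^3-] precipitates first: Ag3AsO4.

Ag3AsO4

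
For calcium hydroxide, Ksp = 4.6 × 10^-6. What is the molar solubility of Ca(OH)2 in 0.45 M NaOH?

Ca(OH)2(s) ⇌ Ca^2+ + 2 OH^-
Ksp = [Ca^2+][OH^-]^2
Let s = moles of Ca(OH)2 that dissolve per litre. [Ca^2+] = s, [OH^-] = 0.45 + 2s ≈ 0.45 (since OH^- from NaOH dominates).
Ksp ≈ s × (0.45)^2
s = 2.3 × 10^-5 M
Check: 2s = 4.5 x 10^-5 ≪ 0.45, so the approximation is valid.

s ≈ 2.3e-5 M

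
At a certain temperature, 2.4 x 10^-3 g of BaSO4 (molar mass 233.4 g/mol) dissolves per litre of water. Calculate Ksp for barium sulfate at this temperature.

Ksp ≈ 1.1 x 10^-10

Molar solubility s = (2.4 x 10^-3 g/L) / (233.4 g/mol) = 1.03 × 10^-5 M.
BaSO4(s) ⇌ Ba^2+ + SO4^2-
For each mole of BaSO4 that dissolves: [Ba^2+] = s, [SO4^2-] = s.
Ksp = [Ba^2+][SO4^2-]
Ksp = s^2
With s = 1.03 × 10^-5: Ksp = 1.1 x 10^-10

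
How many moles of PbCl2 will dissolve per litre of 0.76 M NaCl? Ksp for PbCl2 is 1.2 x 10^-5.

2.1 × 10^-5 M

PbCl2(s) ⇌ Pb^2+(aq) + 2 Cl^-(aq)
Ksp = [Pb^2+][Cl^-]^2
Let s = moles of PbCl2 that dissolve per litre. [Pb^2+] = s, [Cl^-] = 0.76 + 2s ≈ 0.76 (Ksp is small, so little additional dissolves).
Ksp ≈ s × (0.76)^2
s = 2.1 × 10^-5 M
Check: 2s = 4.2 × 10^-5 ≪ 0.76, so the approximation is valid.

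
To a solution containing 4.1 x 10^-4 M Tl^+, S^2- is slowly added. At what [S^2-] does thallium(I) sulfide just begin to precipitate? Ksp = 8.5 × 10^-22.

Tl2S(s) <=> 2 Tl^+(aq) + S^2-(aq)
Ksp = [Tl^+]^2[S^2-]
Precipitation begins when Q = Ksp. With [Tl^+] = 4.1 x 10^-4 M:
8.5 × 10^-22 = (4.1 x 10^-4)^2 × [S^2-]
[S^2-] = (8.5 × 10^-22 / 1.68 × 10^-7) = 5.1 × 10^-15 M

5.1e-15 M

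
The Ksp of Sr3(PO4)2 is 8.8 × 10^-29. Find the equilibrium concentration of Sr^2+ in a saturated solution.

[Sr^2+] ≈ 2.9 × 10^-6 M

Sr3(PO4)2(s) ⇌ 3 Sr^2+(aq) + 2 PO4^3-(aq)
Ksp = [Sr^2+]^3[PO4^3-]^2
For each mole of Sr3(PO4)2 that dissolves: [Sr^2+] = 3s, [PO4^3-] = 2s.
Substituting: Ksp = (3s)^3(2s)^2 = 108s^5
Solving, s = (8.8 × 10^-29/108)^(1/5) = 9.60 x 10^-7 M
[Sr^2+] = 3s = 2.9 x 10^-6 M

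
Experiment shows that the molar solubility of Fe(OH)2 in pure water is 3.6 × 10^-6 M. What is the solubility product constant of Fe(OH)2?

Ksp = 1.9 x 10^-16

Fe(OH)2(s) ⇌ Fe^2+ + 2 OH^-
With molar solubility s: [Fe^2+] = s, [OH^-] = 2s.
Ksp = [Fe^2+][OH^-]^2
Ksp = s(2s)^2 = 4s^3
With s = 3.6 × 10^-6: Ksp = 1.9 × 10^-16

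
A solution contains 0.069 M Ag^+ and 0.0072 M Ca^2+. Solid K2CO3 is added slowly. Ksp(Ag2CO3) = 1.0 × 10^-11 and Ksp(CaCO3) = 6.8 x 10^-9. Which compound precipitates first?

Ag2CO3

Each salt begins to precipitate when Q = Ksp, i.e. when [CO3^2-] reaches its threshold.
For Ag2CO3: 1.0 × 10^-11 = (0.069)^2 × [CO3^2-]  ⇒  [CO3^2-] = 2.1 × 10^-9 M.
For CaCO3: 6.8 x 10^-9 = 0.0072 × [CO3^2-]  ⇒  [CO3^2-] = 9.4 x 10^-7 M.
The salt with the lower threshold [CO3^2-] precipitates first: Ag2CO3.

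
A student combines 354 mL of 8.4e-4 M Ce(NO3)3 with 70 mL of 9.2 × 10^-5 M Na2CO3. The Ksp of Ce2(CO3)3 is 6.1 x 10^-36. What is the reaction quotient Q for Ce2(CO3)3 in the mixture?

1.7 x 10^-21

Total volume = 354 + 70 = 424 mL.
[Ce^3+] = 8.4 × 10^-4 × (354/424) = 7.01 × 10^-4 M
[CO3^2-] = 9.2 × 10^-5 × (70/424) = 1.52 x 10^-5 M
Ce2(CO3)3(s) ⇌ 2 Ce^3+ + 3 CO3^2-, so Q = [Ce^3+]^2[CO3^2-]^3
Q = (7.01 × 10^-4)^2(1.52 × 10^-5)^3 = 1.7 × 10^-21
Q > Ksp, so Ce2(CO3)3 will precipitate.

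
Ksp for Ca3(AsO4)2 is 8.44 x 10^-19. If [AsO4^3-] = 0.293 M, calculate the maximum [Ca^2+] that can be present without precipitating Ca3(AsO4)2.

[Ca^2+] ≈ 2.14e-6 M

Ca3(AsO4)2(s) ⇌ 3 Ca^2+ + 2 AsO4^3-
Ksp = [Ca^2+]^3[AsO4^3-]^2
Precipitation begins when Q = Ksp. With [AsO4^3-] = 0.293 M:
8.44 x 10^-19 = (0.293)^2 × [Ca^2+]^3
[Ca^2+] = (8.44 x 10^-19 / 8.585 x 10^-2)^(1/3) = 2.14 × 10^-6 M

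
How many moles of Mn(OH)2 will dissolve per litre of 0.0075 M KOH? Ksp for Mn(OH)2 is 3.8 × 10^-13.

Mn(OH)2(s) ⇌ Mn^2+(aq) + 2 OH^-(aq)
Ksp = [Mn^2+][OH^-]^2
If s mol/L dissolves here, [Mn^2+] = s, [OH^-] = 0.0075 + 2s ≈ 0.0075 (common-ion effect: OH^- is already 0.0075 M).
Ksp ≈ s × (0.0075)^2
s = 6.8 × 10^-9 M
Check: 2s = 1.4 × 10^-8 ≪ 0.0075, so the approximation is valid.

6.8e-9 M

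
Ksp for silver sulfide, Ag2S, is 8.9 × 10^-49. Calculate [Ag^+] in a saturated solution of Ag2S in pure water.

Ag2S(s) <=> 2 Ag^+ + S^2-
Ksp = [Ag^+]^2[S^2-]
If s mol/L of Ag2S dissolves, [Ag^+] = 2s and [S^2-] = s.
Substituting: Ksp = (2s)^2s = 4s^3
s^3 = 8.9 × 10^-49 / 4, so s = 6.06 × 10^-17 M
[Ag^+] = 2s = 1.2 x 10^-16 M

[Ag^+] ≈ 1.2e-16 M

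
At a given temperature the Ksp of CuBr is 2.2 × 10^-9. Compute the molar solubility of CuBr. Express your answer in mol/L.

CuBr(s) ⇌ Cu^+ + Br^-
Ksp = [Cu^+][Br^-]
With molar solubility s: [Cu^+] = s, [Br^-] = s.
Ksp = s × s = s^2
s = √(2.2 × 10^-9) = 4.7 × 10^-5 M

4.7e-5 M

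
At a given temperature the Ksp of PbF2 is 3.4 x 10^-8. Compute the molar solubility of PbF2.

s = 2.0e-3 M

PbF2(s) ⇌ Pb^2+(aq) + 2 F^-(aq)
Ksp = [Pb^2+][F^-]^2
If s mol/L of PbF2 dissolves, [Pb^2+] = s and [F^-] = 2s.
Substituting: Ksp = s(2s)^2 = 4s^3
s^3 = 3.4 x 10^-8 / 4, so s = 2.0 x 10^-3 M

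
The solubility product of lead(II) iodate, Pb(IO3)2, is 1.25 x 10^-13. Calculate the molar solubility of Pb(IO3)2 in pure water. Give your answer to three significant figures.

s ≈ 3.15 x 10^-5 M

Pb(IO3)2(s) ⇌ Pb^2+(aq) + 2 IO3^-(aq)
Ksp = [Pb^2+][IO3^-]^2
With molar solubility s: [Pb^2+] = s, [IO3^-] = 2s.
Ksp = s(2s)^2 = 4s^3
s = (1.25 x 10^-13 / 4)^(1/3) = 3.15 x 10^-5 M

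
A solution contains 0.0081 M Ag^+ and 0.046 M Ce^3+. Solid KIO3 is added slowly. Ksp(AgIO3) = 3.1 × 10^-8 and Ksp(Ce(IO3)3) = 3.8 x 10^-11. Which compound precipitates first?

Precipitation of each salt starts when its ion product equals its Ksp.
For AgIO3: 3.1 × 10^-8 = 0.0081 × [IO3^-]  ⇒  [IO3^-] = 3.8 x 10^-6 M.
For Ce(IO3)3: 3.8 x 10^-11 = 0.046 × [IO3^-]^3  ⇒  [IO3^-] = 9.4 × 10^-4 M.
The salt with the lower threshold [IO3^-] precipitates first: AgIO3.

AgIO3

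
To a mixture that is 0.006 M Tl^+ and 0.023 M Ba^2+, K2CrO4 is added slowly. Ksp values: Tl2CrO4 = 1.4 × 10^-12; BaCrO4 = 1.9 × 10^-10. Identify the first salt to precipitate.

BaCrO4

Precipitation of each salt starts when its ion product equals its Ksp.
For Tl2CrO4: 1.4 × 10^-12 = (0.006)^2 × [CrO4^2-]  ⇒  [CrO4^2-] = 3.9 × 10^-8 M.
For BaCrO4: 1.9 × 10^-10 = 0.023 × [CrO4^2-]  ⇒  [CrO4^2-] = 8.3 x 10^-9 M.
The salt with the lower threshold [CrO4^2-] precipitates first: BaCrO4.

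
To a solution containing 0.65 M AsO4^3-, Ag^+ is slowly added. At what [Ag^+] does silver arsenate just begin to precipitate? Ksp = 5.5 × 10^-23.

[Ag^+] = 4.4 × 10^-8 M

Ag3AsO4(s) ⇌ 3 Ag^+(aq) + AsO4^3-(aq)
Ksp = [Ag^+]^3[AsO4^3-]
Precipitation begins when Q = Ksp. With [AsO4^3-] = 0.65 M:
5.5 × 10^-23 = (0.65) × [Ag^+]^3
[Ag^+] = (5.5 × 10^-23 / 6.5 x 10^-1)^(1/3) = 4.4 × 10^-8 M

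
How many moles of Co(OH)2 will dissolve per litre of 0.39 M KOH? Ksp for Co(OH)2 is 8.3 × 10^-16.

s ≈ 5.5e-15 M

Co(OH)2(s) ⇌ Co^2+ + 2 OH^-
Ksp = [Co^2+][OH^-]^2
Let s = moles of Co(OH)2 that dissolve per litre. [Co^2+] = s, [OH^-] = 0.39 + 2s ≈ 0.39 (common-ion effect: OH^- is already 0.39 M).
Ksp ≈ s × (0.39)^2
s = 5.5 x 10^-15 M
Check: 2s = 1.1 × 10^-14 ≪ 0.39, so the approximation is valid.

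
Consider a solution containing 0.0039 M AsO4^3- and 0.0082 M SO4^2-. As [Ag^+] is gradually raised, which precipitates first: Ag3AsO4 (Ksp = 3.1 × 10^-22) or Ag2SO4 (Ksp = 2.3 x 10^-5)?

Ag3AsO4

Each salt begins to precipitate when Q = Ksp, i.e. when [Ag^+] reaches its threshold.
For Ag3AsO4: 3.1 × 10^-22 = 0.0039 × [Ag^+]^3  ⇒  [Ag^+] = 4.3 × 10^-7 M.
For Ag2SO4: 2.3 x 10^-5 = 0.0082 × [Ag^+]^2  ⇒  [Ag^+] = 5.3 × 10^-2 M.
The salt with the lower threshold [Ag^+] precipitates first: Ag3AsO4.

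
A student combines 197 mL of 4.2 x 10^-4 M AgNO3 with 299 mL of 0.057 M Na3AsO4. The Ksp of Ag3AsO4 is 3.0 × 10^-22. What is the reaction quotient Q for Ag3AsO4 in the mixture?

Total volume = 197 + 299 = 496 mL.
[Ag^+] = 4.2 × 10^-4 × (197/496) = 1.67 × 10^-4 M
[AsO4^3-] = 5.7 × 10^-2 × (299/496) = 3.44 × 10^-2 M
Ag3AsO4(s) ⇌ 3 Ag^+(aq) + AsO4^3-(aq), so Q = [Ag^+]^3[AsO4^3-]
Q = (1.67 × 10^-4)^3(3.44 x 10^-2) = 1.6 × 10^-13
Q > Ksp, so Ag3AsO4 will precipitate.

Q = 1.6e-13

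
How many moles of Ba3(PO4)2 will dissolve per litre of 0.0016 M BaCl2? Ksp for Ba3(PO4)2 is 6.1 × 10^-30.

Ba3(PO4)2(s) <=> 3 Ba^2+ + 2 PO4^3-
Ksp = [Ba^2+]^3[PO4^3-]^2
Let s be the molar solubility in this solution. [Ba^2+] = 0.0016 + 3s ≈ 0.0016, [PO4^3-] = 2s (since Ba^2+ from BaCl2 dominates).
Ksp ≈ (0.0016)^3 × (2s)^2
s = 1.9 x 10^-11 M
Check: 3s = 5.8 × 10^-11 ≪ 0.0016, so the approximation is valid.

1.9 × 10^-11 M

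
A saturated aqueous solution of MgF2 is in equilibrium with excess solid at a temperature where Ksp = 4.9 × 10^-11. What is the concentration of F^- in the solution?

MgF2(s) <=> Mg^2+ + 2 F^-
Ksp = [Mg^2+][F^-]^2
If s mol/L of MgF2 dissolves, [Mg^2+] = s and [F^-] = 2s.
Ksp = s(2s)^2 = 4s^3
Solving, s = (4.9 × 10^-11/4)^(1/3) = 2.31 x 10^-4 M
[F^-] = 2s = 4.6 × 10^-4 M

4.6 x 10^-4 M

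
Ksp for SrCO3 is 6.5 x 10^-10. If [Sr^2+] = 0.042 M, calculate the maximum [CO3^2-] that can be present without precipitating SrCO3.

[CO3^2-] ≈ 1.5 × 10^-8 M

SrCO3(s) <=> Sr^2+ + CO3^2-
Ksp = [Sr^2+][CO3^2-]
Precipitation begins when Q = Ksp. With [Sr^2+] = 0.042 M:
6.5 x 10^-10 = (0.042) × [CO3^2-]
[CO3^2-] = (6.5 x 10^-10 / 4.2 × 10^-2) = 1.5 × 10^-8 M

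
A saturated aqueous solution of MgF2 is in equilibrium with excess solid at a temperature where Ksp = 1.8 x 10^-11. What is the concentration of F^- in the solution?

MgF2(s) ⇌ Mg^2+(aq) + 2 F^-(aq)
Ksp = [Mg^2+][F^-]^2
If s mol/L of MgF2 dissolves, [Mg^2+] = s and [F^-] = 2s.
Ksp = s(2s)^2 = 4s^3
s^3 = 1.8 x 10^-11 / 4, so s = 1.65 × 10^-4 M
[F^-] = 2s = 3.3 × 10^-4 M

3.3 x 10^-4 M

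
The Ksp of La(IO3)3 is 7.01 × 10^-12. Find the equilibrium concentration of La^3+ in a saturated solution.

[La^3+] ≈ 7.14 × 10^-4 M

La(IO3)3(s) ⇌ La^3+ + 3 IO3^-
Ksp = [La^3+][IO3^-]^3
For each mole of La(IO3)3 that dissolves: [La^3+] = s, [IO3^-] = 3s.
Ksp = s(3s)^3 = 27s^4
s^4 = 7.01 × 10^-12 / 27, so s = 7.138 x 10^-4 M
[La^3+] = s = 7.14 × 10^-4 M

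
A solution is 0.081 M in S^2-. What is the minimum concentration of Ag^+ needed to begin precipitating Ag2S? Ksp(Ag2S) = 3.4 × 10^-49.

2.0 x 10^-24 M

Ag2S(s) ⇌ 2 Ag^+(aq) + S^2-(aq)
Ksp = [Ag^+]^2[S^2-]
Precipitation begins when Q = Ksp. With [S^2-] = 0.081 M:
3.4 × 10^-49 = (0.081) × [Ag^+]^2
[Ag^+] = (3.4 × 10^-49 / 8.1 × 10^-2)^(1/2) = 2.0 × 10^-24 M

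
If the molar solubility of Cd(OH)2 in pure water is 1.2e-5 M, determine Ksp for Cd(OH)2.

Ksp ≈ 6.9 × 10^-15

Cd(OH)2(s) <=> Cd^2+(aq) + 2 OH^-(aq)
If s mol/L of Cd(OH)2 dissolves, [Cd^2+] = s and [OH^-] = 2s.
Ksp = [Cd^2+][OH^-]^2
Substituting: Ksp = s(2s)^2 = 4s^3
Ksp = 4 × (1.2 x 10^-5)^3 = 6.9 × 10^-15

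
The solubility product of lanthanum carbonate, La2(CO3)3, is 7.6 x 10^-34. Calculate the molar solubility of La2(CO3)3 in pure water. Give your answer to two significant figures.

La2(CO3)3(s) ⇌ 2 La^3+ + 3 CO3^2-
Ksp = [La^3+]^2[CO3^2-]^3
If s mol/L of La2(CO3)3 dissolves, [La^3+] = 2s and [CO3^2-] = 3s.
Substituting: Ksp = (2s)^2(3s)^3 = 108s^5
s^5 = 7.6 x 10^-34 / 108, so s = 9.3 × 10^-8 M

s = 9.3e-8 M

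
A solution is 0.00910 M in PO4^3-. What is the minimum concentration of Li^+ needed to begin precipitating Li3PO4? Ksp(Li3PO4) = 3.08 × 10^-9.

Li3PO4(s) ⇌ 3 Li^+ + PO4^3-
Ksp = [Li^+]^3[PO4^3-]
Precipitation begins when Q = Ksp. With [PO4^3-] = 0.00910 M:
3.08 × 10^-9 = (0.00910) × [Li^+]^3
[Li^+] = (3.08 × 10^-9 / 9.10 x 10^-3)^(1/3) = 6.97 x 10^-3 M

6.97 × 10^-3 M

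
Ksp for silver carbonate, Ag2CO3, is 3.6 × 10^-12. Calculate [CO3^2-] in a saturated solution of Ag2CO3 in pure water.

Ag2CO3(s) ⇌ 2 Ag^+(aq) + CO3^2-(aq)
Ksp = [Ag^+]^2[CO3^2-]
If s mol/L of Ag2CO3 dissolves, [Ag^+] = 2s and [CO3^2-] = s.
Substituting: Ksp = (2s)^2s = 4s^3
s^3 = 3.6 × 10^-12 / 4, so s = 9.65 x 10^-5 M
[CO3^2-] = s = 9.7 × 10^-5 M

[CO3^2-] = 9.7 × 10^-5 M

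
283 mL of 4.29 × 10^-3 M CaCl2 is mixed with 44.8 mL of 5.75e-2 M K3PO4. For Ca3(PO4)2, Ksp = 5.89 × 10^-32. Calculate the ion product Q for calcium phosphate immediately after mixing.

Total volume = 283 + 44.8 = 327.8 mL.
[Ca^2+] = 4.29 × 10^-3 × (283/327.8) = 3.704 x 10^-3 M
[PO4^3-] = 5.75 × 10^-2 × (44.8/327.8) = 7.858 × 10^-3 M
Ca3(PO4)2(s) ⇌ 3 Ca^2+(aq) + 2 PO4^3-(aq), so Q = [Ca^2+]^3[PO4^3-]^2
Q = (3.704 x 10^-3)^3(7.858 × 10^-3)^2 = 3.14 x 10^-12
Q > Ksp, so Ca3(PO4)2 will precipitate.

Q = 3.14 x 10^-12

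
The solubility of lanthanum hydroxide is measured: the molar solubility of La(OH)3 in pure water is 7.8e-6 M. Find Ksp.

La(OH)3(s) <=> La^3+(aq) + 3 OH^-(aq)
Let s = molar solubility. Then [La^3+] = s and [OH^-] = 3s.
Ksp = [La^3+][OH^-]^3
Ksp = s(3s)^3 = 27s^4
With s = 7.8 × 10^-6: Ksp = 1.0 × 10^-19

1.0e-19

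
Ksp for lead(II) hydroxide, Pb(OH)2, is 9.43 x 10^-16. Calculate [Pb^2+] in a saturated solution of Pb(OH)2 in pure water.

Pb(OH)2(s) ⇌ Pb^2+ + 2 OH^-
Ksp = [Pb^2+][OH^-]^2
If s mol/L of Pb(OH)2 dissolves, [Pb^2+] = s and [OH^-] = 2s.
So Ksp = s × (2s)^2 = 4s^3
s^3 = 9.43 x 10^-16 / 4, so s = 6.178 × 10^-6 M
[Pb^2+] = s = 6.18 × 10^-6 M

[Pb^2+] ≈ 6.18 × 10^-6 M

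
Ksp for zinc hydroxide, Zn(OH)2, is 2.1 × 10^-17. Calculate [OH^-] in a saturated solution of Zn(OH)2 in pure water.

[OH^-] ≈ 3.5 × 10^-6 M

Zn(OH)2(s) ⇌ Zn^2+ + 2 OH^-
Ksp = [Zn^2+][OH^-]^2
Let s = molar solubility. Then [Zn^2+] = s and [OH^-] = 2s.
Substituting: Ksp = s(2s)^2 = 4s^3
s = (2.1 × 10^-17 / 4)^(1/3) = 1.74 × 10^-6 M
[OH^-] = 2s = 3.5 × 10^-6 M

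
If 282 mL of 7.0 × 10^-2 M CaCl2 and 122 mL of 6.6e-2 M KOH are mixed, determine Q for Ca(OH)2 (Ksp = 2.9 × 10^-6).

Total volume = 282 + 122 = 404 mL.
[Ca^2+] = 7.0 × 10^-2 × (282/404) = 4.89 × 10^-2 M
[OH^-] = 6.6 x 10^-2 × (122/404) = 1.99 × 10^-2 M
Ca(OH)2(s) ⇌ Ca^2+ + 2 OH^-, so Q = [Ca^2+][OH^-]^2
Q = (4.89 × 10^-2)(1.99 x 10^-2)^2 = 1.9 x 10^-5
Q > Ksp, so Ca(OH)2 will precipitate.

Q ≈ 1.9e-5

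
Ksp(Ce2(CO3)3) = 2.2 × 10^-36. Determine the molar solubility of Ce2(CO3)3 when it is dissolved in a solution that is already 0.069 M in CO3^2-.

s = 4.1e-17 M

Ce2(CO3)3(s) ⇌ 2 Ce^3+ + 3 CO3^2-
Ksp = [Ce^3+]^2[CO3^2-]^3
Let s be the molar solubility in this solution. [Ce^3+] = 2s, [CO3^2-] = 0.069 + 3s ≈ 0.069 (since the CO3^2- already present dominates).
Ksp ≈ (2s)^2 × (0.069)^3
s = 4.1 × 10^-17 M
Check: 3s = 1.2 × 10^-16 ≪ 0.069, so the approximation is valid.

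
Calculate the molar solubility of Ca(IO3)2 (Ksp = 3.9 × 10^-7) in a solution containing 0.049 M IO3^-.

Ca(IO3)2(s) <=> Ca^2+(aq) + 2 IO3^-(aq)
Ksp = [Ca^2+][IO3^-]^2
Let s = moles of Ca(IO3)2 that dissolve per litre. [Ca^2+] = s, [IO3^-] = 0.049 + 2s ≈ 0.049 (Ksp is small, so little additional dissolves).
Ksp ≈ s × (0.049)^2
s = 1.6 x 10^-4 M
Check: 2s = 3.2 × 10^-4 ≪ 0.049, so the approximation is valid.

1.6e-4 M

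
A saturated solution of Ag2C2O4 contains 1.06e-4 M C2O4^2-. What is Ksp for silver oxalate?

4.76e-12

Ag2C2O4(s) ⇌ 2 Ag^+(aq) + C2O4^2-(aq)
Stoichiometry gives [Ag^+] = (2/1)[C2O4^2-] = 2.120 x 10^-4 M.
Ksp = [Ag^+]^2[C2O4^2-]
Ksp = (2.120 × 10^-4)^2 × 1.06 x 10^-4 = 4.76 × 10^-12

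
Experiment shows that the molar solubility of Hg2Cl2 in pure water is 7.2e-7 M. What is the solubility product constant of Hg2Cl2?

Ksp = 1.5 × 10^-18

Hg2Cl2(s) ⇌ Hg2^2+(aq) + 2 Cl^-(aq)
For each mole of Hg2Cl2 that dissolves: [Hg2^2+] = s, [Cl^-] = 2s.
Ksp = [Hg2^2+][Cl^-]^2
So Ksp = s × (2s)^2 = 4s^3
Ksp = 4 × (7.2 × 10^-7)^3 = 1.5 × 10^-18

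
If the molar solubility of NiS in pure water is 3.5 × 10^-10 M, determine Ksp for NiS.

NiS(s) ⇌ Ni^2+ + S^2-
If s mol/L of NiS dissolves, [Ni^2+] = s and [S^2-] = s.
Ksp = [Ni^2+][S^2-]
Ksp = s × s = s^2
With s = 3.5 × 10^-10: Ksp = 1.2 × 10^-19

1.2 × 10^-19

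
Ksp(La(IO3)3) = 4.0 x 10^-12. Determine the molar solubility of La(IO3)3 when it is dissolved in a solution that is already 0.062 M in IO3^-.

1.7e-8 M

La(IO3)3(s) ⇌ La^3+(aq) + 3 IO3^-(aq)
Ksp = [La^3+][IO3^-]^3
Let s be the molar solubility in this solution. [La^3+] = s, [IO3^-] = 0.062 + 3s ≈ 0.062 (since the IO3^- already present dominates).
Ksp ≈ s × (0.062)^3
s = 1.7 x 10^-8 M
Check: 3s = 5.0 × 10^-8 ≪ 0.062, so the approximation is valid.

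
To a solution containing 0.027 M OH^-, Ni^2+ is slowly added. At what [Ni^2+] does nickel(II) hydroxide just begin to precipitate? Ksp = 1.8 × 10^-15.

Ni(OH)2(s) <=> Ni^2+ + 2 OH^-
Ksp = [Ni^2+][OH^-]^2
Precipitation begins when Q = Ksp. With [OH^-] = 0.027 M:
1.8 × 10^-15 = (0.027)^2 × [Ni^2+]
[Ni^2+] = (1.8 × 10^-15 / 7.29 × 10^-4) = 2.5 × 10^-12 M

[Ni^2+] = 2.5 x 10^-12 M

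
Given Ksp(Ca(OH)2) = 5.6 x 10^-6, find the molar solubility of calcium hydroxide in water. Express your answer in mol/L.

s = 1.1 × 10^-2 M

Ca(OH)2(s) <=> Ca^2+(aq) + 2 OH^-(aq)
Ksp = [Ca^2+][OH^-]^2
For each mole of Ca(OH)2 that dissolves: [Ca^2+] = s, [OH^-] = 2s.
Ksp = s(2s)^2 = 4s^3
s^3 = 5.6 x 10^-6 / 4, so s = 1.1 × 10^-2 M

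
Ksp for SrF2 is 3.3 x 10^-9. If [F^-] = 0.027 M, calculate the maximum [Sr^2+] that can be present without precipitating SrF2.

[Sr^2+] = 4.5 × 10^-6 M

SrF2(s) <=> Sr^2+(aq) + 2 F^-(aq)
Ksp = [Sr^2+][F^-]^2
Precipitation begins when Q = Ksp. With [F^-] = 0.027 M:
3.3 x 10^-9 = (0.027)^2 × [Sr^2+]
[Sr^2+] = (3.3 x 10^-9 / 7.29 x 10^-4) = 4.5 × 10^-6 M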